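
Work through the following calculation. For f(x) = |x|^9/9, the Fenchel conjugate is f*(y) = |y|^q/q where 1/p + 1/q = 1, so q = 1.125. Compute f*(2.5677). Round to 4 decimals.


The conjugate exponent q satisfies 1/p + 1/q = 1.
p = 9, so q = 9/(9 - 1) = 1.125
|y|^q = 2.5677^1.125 = 2.8889
f*(2.5677) = 2.8889 / 1.125 = 2.5679


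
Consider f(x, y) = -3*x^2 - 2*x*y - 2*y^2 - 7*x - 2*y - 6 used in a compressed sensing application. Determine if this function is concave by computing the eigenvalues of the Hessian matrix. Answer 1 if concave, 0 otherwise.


The Hessian of f(x,y) = -3*x^2 - 2*x*y - 2*y^2 - 7*x - 2*y - 6 is:
H = [[-6, -2], [-2, -4]]
Trace = -6 - 4 = -10
Determinant = -6*-4 - (-2)^2 = 20
Discriminant = (-10)^2 - 4*20 = 20.0
Eigenvalues: lambda_1 = -7.2361, lambda_2 = -2.7639
The function is concave.

1


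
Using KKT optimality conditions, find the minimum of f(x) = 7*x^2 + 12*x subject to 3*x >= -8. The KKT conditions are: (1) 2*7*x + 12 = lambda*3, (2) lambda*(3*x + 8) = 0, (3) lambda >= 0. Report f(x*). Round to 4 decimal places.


Step 1: Try lambda = 0 (constraint inactive).
Stationarity: 2*7*x + 12 = 0
x* = -12/(2*7) = -6/7 = -0.8571 (rounded; the exact value -6/7 is used below)
Check constraint: 3*-0.8571 = -2.5713 >= -8 -- satisfied.
Step 2: Compute optimal value.
f(x*) = 7*(-6/7)^2 + 12*(-6/7) = -5.1429


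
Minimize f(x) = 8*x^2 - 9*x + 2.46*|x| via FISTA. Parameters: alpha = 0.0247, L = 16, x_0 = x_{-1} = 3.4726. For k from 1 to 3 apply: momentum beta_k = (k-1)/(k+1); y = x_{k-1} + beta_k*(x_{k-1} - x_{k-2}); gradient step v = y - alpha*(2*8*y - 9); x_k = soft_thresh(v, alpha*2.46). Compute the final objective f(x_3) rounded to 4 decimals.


FISTA on f(x) = 8*x^2 - 9*x + 2.46*|x|
L = 16, alpha = 0.0247
Iteration 1: beta = 0.0, y = 3.4726 + 0.0*(3.4726 - 3.4726) = 3.4726
  grad(y) = 46.5616, v = y - alpha*grad = 2.3225
  prox(v) = soft_thresh(2.3225, 0.0608) = 2.2618
Iteration 2: beta = 0.3333, y = 2.2618 + 0.3333*(2.2618 - 3.4726) = 1.8582
  grad(y) = 20.7305, v = y - alpha*grad = 1.3461
  prox(v) = soft_thresh(1.3461, 0.0608) = 1.2854
Iteration 3: beta = 0.5, y = 1.2854 + 0.5*(1.2854 - 2.2618) = 0.7971
  grad(y) = 3.7543, v = y - alpha*grad = 0.7044
  prox(v) = soft_thresh(0.7044, 0.0608) = 0.6436
f(x_3) = 8*0.6436^2 - 9*0.6436 + 2.46*|0.6436| = -0.8952


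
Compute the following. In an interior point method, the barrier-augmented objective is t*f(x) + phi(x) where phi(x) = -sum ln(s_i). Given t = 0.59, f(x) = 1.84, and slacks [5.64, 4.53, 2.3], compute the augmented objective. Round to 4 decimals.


Step 1: Compute log-barrier.
ln values: [1.7299, 1.5107, 0.8329]
phi = -(1.7299 + 1.5107 + 0.8329) = -4.0735
Step 2: Compute augmented objective.
t*f(x) = 0.59*1.84 = 1.0856
Total = 1.0856 - 4.0735 = -2.9879


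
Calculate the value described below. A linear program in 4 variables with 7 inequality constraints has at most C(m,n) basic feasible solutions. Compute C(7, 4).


Each vertex corresponds to some choice of n active constraints out of m, so the number of vertices is at most C(m, n) = m! / (n!(m-n)!).
m = 7, n = 4
Numerator: 7 * 6 * 5 * 4
Denominator: 4! = 24
C(7, 4) = 35


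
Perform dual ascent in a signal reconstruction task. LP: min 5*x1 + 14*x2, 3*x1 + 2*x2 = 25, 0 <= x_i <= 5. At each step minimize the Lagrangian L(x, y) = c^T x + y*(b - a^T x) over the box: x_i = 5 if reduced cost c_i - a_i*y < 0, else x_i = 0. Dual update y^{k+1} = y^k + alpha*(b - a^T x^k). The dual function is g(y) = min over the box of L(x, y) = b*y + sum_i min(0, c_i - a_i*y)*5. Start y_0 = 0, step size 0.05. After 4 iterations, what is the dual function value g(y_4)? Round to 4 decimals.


Dual ascent for LP: min 5*x1 + 14*x2, 3*x1 + 2*x2 = 25, 0 <= x_i <= 5
Step 1: y^k = 0.0, reduced costs: (5.0, 14.0)
  x^k = (0.0, 0.0), subgradient = b - a^T x = 25.0
  y^{k+1} = 0.0 + 0.05*25.0 = 1.25
Step 2: y^k = 1.25, reduced costs: (1.25, 11.5)
  x^k = (0.0, 0.0), subgradient = b - a^T x = 25.0
  y^{k+1} = 1.25 + 0.05*25.0 = 2.5
Step 3: y^k = 2.5, reduced costs: (-2.5, 9.0)
  x^k = (5.0, 0.0), subgradient = b - a^T x = 10.0
  y^{k+1} = 2.5 + 0.05*10.0 = 3.0
Step 4: y^k = 3.0, reduced costs: (-4.0, 8.0)
  x^k = (5.0, 0.0), subgradient = b - a^T x = 10.0
  y^{k+1} = 3.0 + 0.05*10.0 = 3.5
Dual objective at y_4 = 3.5: reduced costs (-5.5, 7.0), box minimizer x = (5.0, 0.0)
g(y_4) = b*y + (c1 - a1*y)*x1 + (c2 - a2*y)*x2 = 25*3.5 + (-5.5)*5.0 + 7.0*0.0 = 87.5 - 27.5 + 0.0 = 60.0


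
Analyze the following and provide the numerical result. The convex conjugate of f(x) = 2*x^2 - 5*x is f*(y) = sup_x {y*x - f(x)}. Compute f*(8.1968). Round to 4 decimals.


f*(y) = sup_x {y*x - a*x^2 - b*x} = sup_x {(y-b)*x - a*x^2}
FOC: (y - b) - 2a*x = 0 => x* = (y - b)/(2a)
x* = (8.1968 + 5)/(2*2) = 3.2992
f*(8.1968) = (y-b)^2/(4a) = (8.1968 + 5)^2/(4*2)
= 174.1555/8 = 21.7694


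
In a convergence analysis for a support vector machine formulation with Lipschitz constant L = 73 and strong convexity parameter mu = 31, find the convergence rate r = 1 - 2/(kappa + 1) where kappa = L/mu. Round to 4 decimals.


Step 1: Compute the condition number.
kappa = L/mu = 73/31 = 2.3548
Step 2: Compute the convergence rate.
r = 1 - 2/(kappa + 1) = 1 - 2*mu/(L + mu) = (L - mu)/(L + mu) = 42/104 = 0.4038


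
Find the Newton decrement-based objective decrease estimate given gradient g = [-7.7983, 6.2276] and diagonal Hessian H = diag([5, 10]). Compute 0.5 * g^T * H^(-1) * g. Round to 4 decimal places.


Step 1: H is diagonal, so H^(-1) * g = [-1.5597, 0.6228].
Step 2: g^T H^(-1) g = sum_i g_i^2 / H_ii
  = (-7.7983)^2/5 + (6.2276)^2/10
  = 12.1627 + 3.8783 = 16.041
Step 3: Objective decrease = 0.5 * g^T H^(-1) g = 8.0205


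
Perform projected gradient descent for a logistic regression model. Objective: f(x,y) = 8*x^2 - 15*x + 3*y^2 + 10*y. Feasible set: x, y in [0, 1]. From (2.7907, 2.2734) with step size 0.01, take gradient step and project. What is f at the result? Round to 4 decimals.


Step 1: Compute gradient at (2.7907, 2.2734).
grad_x = 2*8*2.7907 - 15 = 29.6512
grad_y = 2*3*2.2734 + 10 = 23.6404
Step 2: Gradient step.
x_raw = 2.7907 - 0.01*29.6512 = 2.4942
y_raw = 2.2734 - 0.01*23.6404 = 2.037
Step 3: Project onto [0, 1].
x_proj = clip(2.4942) = 1.0
y_proj = clip(2.037) = 1.0
Step 4: Evaluate f.
f(1.0, 1.0) = 6.0


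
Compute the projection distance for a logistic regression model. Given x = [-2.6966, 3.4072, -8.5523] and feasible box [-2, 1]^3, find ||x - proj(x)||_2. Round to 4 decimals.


Project each component onto [-2, 1].
clip(-2.6966) = -2.0, clip(3.4072) = 1.0, clip(-8.5523) = -2.0
Projection = [-2.0, 1.0, -2.0]
Squared diffs: [0.4853, 5.7946, 42.9326]
Distance = sqrt(49.2125) = 7.0152


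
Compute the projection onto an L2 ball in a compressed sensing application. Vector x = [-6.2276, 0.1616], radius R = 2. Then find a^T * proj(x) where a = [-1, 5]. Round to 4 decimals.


Step 1: Compute ||x|| (intermediates to 6 decimals).
||x|| = sqrt((-6.2276)^2 + 0.1616^2) = 6.229696
Step 2: Project.
Since ||x|| > R, scale = R/||x|| = 2/6.229696 = 0.321043, proj(x) = scale * x
proj(x) = [-1.999327, 0.051881]
Step 3: Dot product.
a^T * proj(x) = -1*(-1.999327) + 5*0.051881 = 2.2587


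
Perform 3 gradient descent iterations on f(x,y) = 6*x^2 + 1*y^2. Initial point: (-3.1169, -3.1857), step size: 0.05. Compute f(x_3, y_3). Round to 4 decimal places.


Gradient descent on f(x,y) = 6*x^2 + 1*y^2.
Starting point: (-3.1169, -3.1857), alpha = 0.05
Step 1: grad_x = 2*6*-3.1169 = -37.4028, grad_y = 2*1*-3.1857 = -6.3714
  x_1 = -3.1169 - 0.05*-37.4028 = -1.2468
  y_1 = -3.1857 - 0.05*-6.3714 = -2.8671
Step 2: grad_x = 2*6*-1.2468 = -14.9611, grad_y = 2*1*-2.8671 = -5.7343
  x_2 = -1.2468 - 0.05*-14.9611 = -0.4987
  y_2 = -2.8671 - 0.05*-5.7343 = -2.5804
Step 3: grad_x = 2*6*-0.4987 = -5.9844, grad_y = 2*1*-2.5804 = -5.1608
  x_3 = -0.4987 - 0.05*-5.9844 = -0.1995
  y_3 = -2.5804 - 0.05*-5.1608 = -2.3224
f(-0.1995, -2.3224) = 6*(-0.1995)^2 + 1*(-2.3224)^2 = 5.6322


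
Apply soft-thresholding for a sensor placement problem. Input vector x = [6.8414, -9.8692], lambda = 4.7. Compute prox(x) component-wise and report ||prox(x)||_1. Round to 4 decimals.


Soft-thresholding with lambda = 4.7:
prox(6.8414) = sign(6.8414)*max(|6.8414| - 4.7, 0) = 2.1414
prox(-9.8692) = sign(-9.8692)*max(|-9.8692| - 4.7, 0) = -5.1692
prox(x) = [2.1414, -5.1692]
||prox(x)||_1 = 2.1414 + 5.1692 = 7.3106


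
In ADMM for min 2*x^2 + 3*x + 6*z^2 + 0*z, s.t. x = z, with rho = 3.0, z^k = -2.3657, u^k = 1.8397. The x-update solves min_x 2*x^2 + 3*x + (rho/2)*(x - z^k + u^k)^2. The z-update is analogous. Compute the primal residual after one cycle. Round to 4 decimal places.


ADMM iteration with rho = 3.0, z^k = -2.3657, u^k = 1.8397
Step 1: x-update.
Minimize 2*x^2 + 3*x + (3.0/2)*(x + 2.3657 + 1.8397)^2
FOC: (2*2 + 3.0)*x = -3 + 3.0*(-2.3657 - 1.8397)
x^{k+1} = -2.2309
Step 2: z-update.
Minimize 6*z^2 + 0*z + (3.0/2)*(-2.2309 - z + 1.8397)^2
FOC: (2*6 + 3.0)*z = 0 + 3.0*(-2.2309 + 1.8397)
z^{k+1} = -0.0782
Step 3: u-update.
u^{k+1} = 1.8397 - 2.2309 + 0.0782 = -0.3129
Step 4: Primal residual = |-2.2309 + 0.0782| = 2.1526


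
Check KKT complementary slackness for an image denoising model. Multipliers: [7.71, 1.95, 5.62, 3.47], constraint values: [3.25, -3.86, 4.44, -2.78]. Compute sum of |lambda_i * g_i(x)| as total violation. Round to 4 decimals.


KKT complementary slackness check:
lambda_1 * g_1 = 7.71 * 3.25 = 25.0575
lambda_2 * g_2 = 1.95 * -3.86 = -7.527
lambda_3 * g_3 = 5.62 * 4.44 = 24.9528
lambda_4 * g_4 = 3.47 * -2.78 = -9.6466
Total violation = 25.0575 + 7.527 + 24.9528 + 9.6466 = 67.1839


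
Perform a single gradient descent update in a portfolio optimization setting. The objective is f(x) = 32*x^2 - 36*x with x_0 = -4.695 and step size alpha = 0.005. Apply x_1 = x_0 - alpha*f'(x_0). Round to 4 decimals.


We compute the gradient at x_0 and apply the update.
f'(x) = 64*x - 36
f'(-4.695) = 64*-4.695 - 36 = -336.48
x_1 = -4.695 - 0.005*-336.48 = -3.0126


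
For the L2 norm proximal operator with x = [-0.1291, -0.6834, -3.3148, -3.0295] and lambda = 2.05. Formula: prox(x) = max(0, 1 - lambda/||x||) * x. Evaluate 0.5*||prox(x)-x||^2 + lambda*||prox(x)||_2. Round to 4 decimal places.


Step 1: Compute ||x||.
||x|| = 4.5442
Step 2: Compute scaling factor.
scale = max(0, 1 - 2.05/4.5442) = 0.5489
Step 3: prox(x) = [-0.0709, -0.3751, -1.8194, -1.6628]
||prox(x)|| = 2.4942
Step 4: Proximal objective.
0.5*||prox-x||^2 = 2.1013
lambda*||prox|| = 5.1131
Total = 7.2143


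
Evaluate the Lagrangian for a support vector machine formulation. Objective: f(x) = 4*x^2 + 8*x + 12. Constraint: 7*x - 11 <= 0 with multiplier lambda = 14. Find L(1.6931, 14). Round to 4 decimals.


Step 1: Evaluate f(x).
f(1.6931) = 4*1.6931^2 + 8*1.6931 + 12 = 37.0112
Step 2: Evaluate g(x).
g(1.6931) = 7*1.6931 - 11 = 0.8517
Step 3: Compute Lagrangian.
L = 37.0112 + 14*0.8517 = 48.935


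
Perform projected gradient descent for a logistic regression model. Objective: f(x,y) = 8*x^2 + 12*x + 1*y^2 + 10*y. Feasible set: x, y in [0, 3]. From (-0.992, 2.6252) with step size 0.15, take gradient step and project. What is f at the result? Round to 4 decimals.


Step 1: Compute gradient at (-0.992, 2.6252).
grad_x = 2*8*-0.992 + 12 = -3.872
grad_y = 2*1*2.6252 + 10 = 15.2504
Step 2: Gradient step.
x_raw = -0.992 - 0.15*-3.872 = -0.4112
y_raw = 2.6252 - 0.15*15.2504 = 0.3376
Step 3: Project onto [0, 3].
x_proj = clip(-0.4112) = 0.0
y_proj = clip(0.3376) = 0.3376
Step 4: Evaluate f.
f(0.0, 0.3376) = 3.4904


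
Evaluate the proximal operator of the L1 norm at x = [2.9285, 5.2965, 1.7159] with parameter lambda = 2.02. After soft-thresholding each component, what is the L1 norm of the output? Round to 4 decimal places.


Soft-thresholding with lambda = 2.02:
prox(2.9285) = sign(2.9285)*max(|2.9285| - 2.02, 0) = 0.9085
prox(5.2965) = sign(5.2965)*max(|5.2965| - 2.02, 0) = 3.2765
prox(1.7159) = sign(1.7159)*max(|1.7159| - 2.02, 0) = 0.0
prox(x) = [0.9085, 3.2765, 0.0]
||prox(x)||_1 = 0.9085 + 3.2765 + 0.0 = 4.185


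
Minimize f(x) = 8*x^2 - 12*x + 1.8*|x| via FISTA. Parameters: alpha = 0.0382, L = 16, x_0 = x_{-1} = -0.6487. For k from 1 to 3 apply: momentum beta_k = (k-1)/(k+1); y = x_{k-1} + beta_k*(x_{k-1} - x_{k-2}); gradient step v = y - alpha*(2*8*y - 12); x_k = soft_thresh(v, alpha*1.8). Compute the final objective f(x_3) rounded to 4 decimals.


FISTA on f(x) = 8*x^2 - 12*x + 1.8*|x|
L = 16, alpha = 0.0382
Iteration 1: beta = 0.0, y = -0.6487 + 0.0*(-0.6487 + 0.6487) = -0.6487
  grad(y) = -22.3792, v = y - alpha*grad = 0.2062
  prox(v) = soft_thresh(0.2062, 0.0688) = 0.1374
Iteration 2: beta = 0.3333, y = 0.1374 + 0.3333*(0.1374 + 0.6487) = 0.3995
  grad(y) = -5.6085, v = y - alpha*grad = 0.6137
  prox(v) = soft_thresh(0.6137, 0.0688) = 0.545
Iteration 3: beta = 0.5, y = 0.545 + 0.5*(0.545 - 0.1374) = 0.7487
  grad(y) = -0.0205, v = y - alpha*grad = 0.7495
  prox(v) = soft_thresh(0.7495, 0.0688) = 0.6807
f(x_3) = 8*0.6807^2 - 12*0.6807 + 1.8*|0.6807| = -3.2363


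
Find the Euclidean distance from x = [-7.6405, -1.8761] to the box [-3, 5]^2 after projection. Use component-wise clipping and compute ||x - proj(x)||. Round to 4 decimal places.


Project each component onto [-3, 5].
clip(-7.6405) = -3.0, clip(-1.8761) = -1.8761
Projection = [-3.0, -1.8761]
Squared diffs: [21.5342, 0.0]
Distance = sqrt(21.5342) = 4.6405


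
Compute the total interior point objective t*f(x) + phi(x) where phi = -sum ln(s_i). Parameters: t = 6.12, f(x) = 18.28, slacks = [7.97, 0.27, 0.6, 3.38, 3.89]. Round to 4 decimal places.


Step 1: Compute log-barrier.
ln values: [2.0757, -1.3093, -0.5108, 1.2179, 1.3584]
phi = -(2.0757 - 1.3093 - 0.5108 + 1.2179 + 1.3584) = -2.8318
Step 2: Compute augmented objective.
t*f(x) = 6.12*18.28 = 111.8736
Total = 111.8736 - 2.8318 = 109.0418


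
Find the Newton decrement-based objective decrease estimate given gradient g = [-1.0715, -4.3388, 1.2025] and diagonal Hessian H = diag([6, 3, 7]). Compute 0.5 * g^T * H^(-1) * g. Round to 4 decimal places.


Step 1: H is diagonal, so H^(-1) * g = [-0.1786, -1.4463, 0.1718].
Step 2: g^T H^(-1) g = sum_i g_i^2 / H_ii
  = (-1.0715)^2/6 + (-4.3388)^2/3 + (1.2025)^2/7
  = 0.1914 + 6.2751 + 0.2066 = 6.673
Step 3: Objective decrease = 0.5 * g^T H^(-1) g = 3.3365


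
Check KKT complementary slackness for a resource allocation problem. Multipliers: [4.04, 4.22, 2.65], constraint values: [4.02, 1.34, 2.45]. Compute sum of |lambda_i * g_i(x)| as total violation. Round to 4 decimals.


KKT complementary slackness check:
lambda_1 * g_1 = 4.04 * 4.02 = 16.2408
lambda_2 * g_2 = 4.22 * 1.34 = 5.6548
lambda_3 * g_3 = 2.65 * 2.45 = 6.4925
Total violation = 16.2408 + 5.6548 + 6.4925 = 28.3881


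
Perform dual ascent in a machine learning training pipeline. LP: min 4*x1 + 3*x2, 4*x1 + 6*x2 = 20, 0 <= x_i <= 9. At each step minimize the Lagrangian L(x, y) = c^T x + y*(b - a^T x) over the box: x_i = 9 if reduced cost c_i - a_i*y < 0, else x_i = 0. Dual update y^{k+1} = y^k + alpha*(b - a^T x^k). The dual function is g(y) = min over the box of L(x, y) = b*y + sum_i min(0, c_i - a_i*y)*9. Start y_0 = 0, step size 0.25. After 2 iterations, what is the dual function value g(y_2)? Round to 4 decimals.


Dual ascent for LP: min 4*x1 + 3*x2, 4*x1 + 6*x2 = 20, 0 <= x_i <= 9
Step 1: y^k = 0.0, reduced costs: (4.0, 3.0)
  x^k = (0.0, 0.0), subgradient = b - a^T x = 20.0
  y^{k+1} = 0.0 + 0.25*20.0 = 5.0
Step 2: y^k = 5.0, reduced costs: (-16.0, -27.0)
  x^k = (9.0, 9.0), subgradient = b - a^T x = -70.0
  y^{k+1} = 5.0 + 0.25*-70.0 = -12.5
Dual objective at y_2 = -12.5: reduced costs (54.0, 78.0), box minimizer x = (0.0, 0.0)
g(y_2) = b*y + (c1 - a1*y)*x1 + (c2 - a2*y)*x2 = 20*(-12.5) + 54.0*0.0 + 78.0*0.0 = -250.0 + 0.0 + 0.0 = -250.0


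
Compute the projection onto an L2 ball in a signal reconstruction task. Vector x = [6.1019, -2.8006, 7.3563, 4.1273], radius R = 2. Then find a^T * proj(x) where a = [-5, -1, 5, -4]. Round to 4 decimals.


Step 1: Compute ||x|| (intermediates to 6 decimals).
||x|| = sqrt(6.1019^2 + (-2.8006)^2 + 7.3563^2 + 4.1273^2) = 10.78083
Step 2: Project.
Since ||x|| > R, scale = R/||x|| = 2/10.78083 = 0.185514, proj(x) = scale * x
proj(x) = [1.131988, -0.519551, 1.364697, 0.765672]
Step 3: Dot product.
a^T * proj(x) = -5*1.131988 - 1*(-0.519551) + 5*1.364697 - 4*0.765672 = -1.3796


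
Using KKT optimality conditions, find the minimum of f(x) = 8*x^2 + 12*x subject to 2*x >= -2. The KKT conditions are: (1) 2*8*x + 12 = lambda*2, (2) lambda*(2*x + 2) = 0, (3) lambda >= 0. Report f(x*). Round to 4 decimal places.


Step 1: Try lambda = 0 (constraint inactive).
Stationarity: 2*8*x + 12 = 0
x* = -12/(2*8) = -0.75
Check constraint: 2*-0.75 = -1.5 >= -2 -- satisfied.
Step 2: Compute optimal value.
f(x*) = 8*(-0.75)^2 + 12*(-0.75) = -4.5


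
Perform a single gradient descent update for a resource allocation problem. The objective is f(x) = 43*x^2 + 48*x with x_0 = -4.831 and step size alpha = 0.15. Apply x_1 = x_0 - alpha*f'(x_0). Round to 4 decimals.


We compute the gradient at x_0 and apply the update.
f'(x) = 86*x + 48
f'(-4.831) = 86*-4.831 + 48 = -367.466
x_1 = -4.831 - 0.15*-367.466 = 50.2889


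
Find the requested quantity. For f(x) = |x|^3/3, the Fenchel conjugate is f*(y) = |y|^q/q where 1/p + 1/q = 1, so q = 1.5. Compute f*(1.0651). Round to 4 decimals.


The conjugate exponent q satisfies 1/p + 1/q = 1.
p = 3, so q = 3/(3 - 1) = 1.5
|y|^q = 1.0651^1.5 = 1.0992
f*(1.0651) = 1.0992 / 1.5 = 0.7328


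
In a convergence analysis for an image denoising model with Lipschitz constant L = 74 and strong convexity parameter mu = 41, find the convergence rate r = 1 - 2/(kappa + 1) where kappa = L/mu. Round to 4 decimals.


Step 1: Compute the condition number.
kappa = L/mu = 74/41 = 1.8049
Step 2: Compute the convergence rate.
r = 1 - 2/(kappa + 1) = 1 - 2*mu/(L + mu) = (L - mu)/(L + mu) = 33/115 = 0.287


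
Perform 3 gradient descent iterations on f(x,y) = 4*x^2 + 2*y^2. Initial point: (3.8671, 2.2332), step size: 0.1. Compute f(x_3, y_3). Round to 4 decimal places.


Gradient descent on f(x,y) = 4*x^2 + 2*y^2.
Starting point: (3.8671, 2.2332), alpha = 0.1
Step 1: grad_x = 2*4*3.8671 = 30.9368, grad_y = 2*2*2.2332 = 8.9328
  x_1 = 3.8671 - 0.1*30.9368 = 0.7734
  y_1 = 2.2332 - 0.1*8.9328 = 1.3399
Step 2: grad_x = 2*4*0.7734 = 6.1874, grad_y = 2*2*1.3399 = 5.3597
  x_2 = 0.7734 - 0.1*6.1874 = 0.1547
  y_2 = 1.3399 - 0.1*5.3597 = 0.804
Step 3: grad_x = 2*4*0.1547 = 1.2375, grad_y = 2*2*0.804 = 3.2158
  x_3 = 0.1547 - 0.1*1.2375 = 0.0309
  y_3 = 0.804 - 0.1*3.2158 = 0.4824
f(0.0309, 0.4824) = 4*0.0309^2 + 2*0.4824^2 = 0.4692


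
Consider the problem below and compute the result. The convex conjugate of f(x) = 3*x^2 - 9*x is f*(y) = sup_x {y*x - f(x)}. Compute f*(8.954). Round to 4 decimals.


f*(y) = sup_x {y*x - a*x^2 - b*x} = sup_x {(y-b)*x - a*x^2}
FOC: (y - b) - 2a*x = 0 => x* = (y - b)/(2a)
x* = (8.954 + 9)/(2*3) = 2.9923
f*(8.954) = (y-b)^2/(4a) = (8.954 + 9)^2/(4*3)
= 322.3461/12 = 26.8622


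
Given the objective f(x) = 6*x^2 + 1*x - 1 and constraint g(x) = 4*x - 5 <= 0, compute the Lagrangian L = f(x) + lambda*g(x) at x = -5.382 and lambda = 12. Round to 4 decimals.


Step 1: Evaluate f(x).
f(-5.382) = 6*(-5.382)^2 + 1*(-5.382) - 1 = 167.4135
Step 2: Evaluate g(x).
g(-5.382) = 4*-5.382 - 5 = -26.528
Step 3: Compute Lagrangian.
L = 167.4135 + 12*-26.528 = -150.9225


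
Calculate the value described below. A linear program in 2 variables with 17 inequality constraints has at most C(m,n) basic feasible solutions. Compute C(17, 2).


Each vertex corresponds to some choice of n active constraints out of m, so the number of vertices is at most C(m, n) = m! / (n!(m-n)!).
m = 17, n = 2
Numerator: 17 * 16
Denominator: 2! = 2
C(17, 2) = 136


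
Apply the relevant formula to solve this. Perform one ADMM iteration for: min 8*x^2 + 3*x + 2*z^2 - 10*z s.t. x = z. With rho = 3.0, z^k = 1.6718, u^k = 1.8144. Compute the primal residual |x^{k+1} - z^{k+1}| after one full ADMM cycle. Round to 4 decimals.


ADMM iteration with rho = 3.0, z^k = 1.6718, u^k = 1.8144
Step 1: x-update.
Minimize 8*x^2 + 3*x + (3.0/2)*(x - 1.6718 + 1.8144)^2
FOC: (2*8 + 3.0)*x = -3 + 3.0*(1.6718 - 1.8144)
x^{k+1} = -0.1804
Step 2: z-update.
Minimize 2*z^2 - 10*z + (3.0/2)*(-0.1804 - z + 1.8144)^2
FOC: (2*2 + 3.0)*z = 10 + 3.0*(-0.1804 + 1.8144)
z^{k+1} = 2.1289
Step 3: u-update.
u^{k+1} = 1.8144 - 0.1804 - 2.1289 = -0.4949
Step 4: Primal residual = |-0.1804 - 2.1289| = 2.3093


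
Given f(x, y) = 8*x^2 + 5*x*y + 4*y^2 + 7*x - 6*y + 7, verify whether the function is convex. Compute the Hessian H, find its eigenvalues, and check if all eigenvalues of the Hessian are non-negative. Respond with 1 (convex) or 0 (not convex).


The Hessian of f(x,y) = 8*x^2 + 5*x*y + 4*y^2 + 7*x - 6*y + 7 is:
H = [[16, 5], [5, 8]]
Trace = 16 + 8 = 24
Determinant = 16*8 - (5)^2 = 103
Discriminant = (24)^2 - 4*103 = 164.0
Eigenvalues: lambda_1 = 5.5969, lambda_2 = 18.4031
The function is convex.

1


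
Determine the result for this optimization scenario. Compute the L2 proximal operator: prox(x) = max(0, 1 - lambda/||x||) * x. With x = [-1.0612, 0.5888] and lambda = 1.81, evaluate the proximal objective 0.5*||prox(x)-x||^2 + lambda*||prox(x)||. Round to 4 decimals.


Step 1: Compute ||x||.
||x|| = 1.2136
Step 2: Compute scaling factor.
scale = max(0, 1 - 1.81/1.2136) = 0.0
Step 3: prox(x) = [-0.0, 0.0]
||prox(x)|| = 0.0
Step 4: Proximal objective.
0.5*||prox-x||^2 = 0.7364
lambda*||prox|| = 0.0
Total = 0.7364


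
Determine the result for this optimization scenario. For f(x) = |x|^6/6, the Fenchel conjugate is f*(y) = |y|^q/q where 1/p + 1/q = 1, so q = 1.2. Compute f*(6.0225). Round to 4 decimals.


The conjugate exponent q satisfies 1/p + 1/q = 1.
p = 6, so q = 6/(6 - 1) = 1.2
|y|^q = 6.0225^1.2 = 8.6245
f*(6.0225) = 8.6245 / 1.2 = 7.1871


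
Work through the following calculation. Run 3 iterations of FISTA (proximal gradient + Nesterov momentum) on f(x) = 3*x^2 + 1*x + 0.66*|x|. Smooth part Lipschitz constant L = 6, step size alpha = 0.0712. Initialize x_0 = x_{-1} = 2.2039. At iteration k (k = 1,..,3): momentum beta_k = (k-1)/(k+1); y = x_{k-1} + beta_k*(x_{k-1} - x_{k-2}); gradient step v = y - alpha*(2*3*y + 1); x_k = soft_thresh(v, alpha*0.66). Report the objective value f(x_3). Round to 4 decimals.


FISTA on f(x) = 3*x^2 + 1*x + 0.66*|x|
L = 6, alpha = 0.0712
Iteration 1: beta = 0.0, y = 2.2039 + 0.0*(2.2039 - 2.2039) = 2.2039
  grad(y) = 14.2234, v = y - alpha*grad = 1.1912
  prox(v) = soft_thresh(1.1912, 0.047) = 1.1442
Iteration 2: beta = 0.3333, y = 1.1442 + 0.3333*(1.1442 - 2.2039) = 0.791
  grad(y) = 5.7458, v = y - alpha*grad = 0.3819
  prox(v) = soft_thresh(0.3819, 0.047) = 0.3349
Iteration 3: beta = 0.5, y = 0.3349 + 0.5*(0.3349 - 1.1442) = -0.0698
  grad(y) = 0.5813, v = y - alpha*grad = -0.1112
  prox(v) = soft_thresh(-0.1112, 0.047) = -0.0642
f(x_3) = 3*(-0.0642)^2 + 1*(-0.0642) + 0.66*|-0.0642| = -0.0095


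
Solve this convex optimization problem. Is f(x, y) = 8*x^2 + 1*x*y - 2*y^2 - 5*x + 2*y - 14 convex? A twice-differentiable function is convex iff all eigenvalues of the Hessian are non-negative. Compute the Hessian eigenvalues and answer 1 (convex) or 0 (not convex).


The Hessian of f(x,y) = 8*x^2 + 1*x*y - 2*y^2 - 5*x + 2*y - 14 is:
H = [[16, 1], [1, -4]]
Trace = 16 - 4 = 12
Determinant = 16*-4 - (1)^2 = -65
Discriminant = (12)^2 - 4*-65 = 404.0
Eigenvalues: lambda_1 = -4.0499, lambda_2 = 16.0499
The function is not convex.

0


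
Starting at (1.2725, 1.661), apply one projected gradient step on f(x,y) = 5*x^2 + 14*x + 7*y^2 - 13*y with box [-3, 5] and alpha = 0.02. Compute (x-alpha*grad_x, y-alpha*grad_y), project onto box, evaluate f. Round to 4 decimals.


Step 1: Compute gradient at (1.2725, 1.661).
grad_x = 2*5*1.2725 + 14 = 26.725
grad_y = 2*7*1.661 - 13 = 10.254
Step 2: Gradient step.
x_raw = 1.2725 - 0.02*26.725 = 0.738
y_raw = 1.661 - 0.02*10.254 = 1.4559
Step 3: Project onto [-3, 5].
x_proj = clip(0.738) = 0.738
y_proj = clip(1.4559) = 1.4559
Step 4: Evaluate f.
f(0.738, 1.4559) = 8.9662


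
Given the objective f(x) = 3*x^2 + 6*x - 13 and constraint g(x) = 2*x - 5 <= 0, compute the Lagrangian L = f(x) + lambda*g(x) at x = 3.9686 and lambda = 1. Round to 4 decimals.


Step 1: Evaluate f(x).
f(3.9686) = 3*3.9686^2 + 6*3.9686 - 13 = 58.061
Step 2: Evaluate g(x).
g(3.9686) = 2*3.9686 - 5 = 2.9372
Step 3: Compute Lagrangian.
L = 58.061 + 1*2.9372 = 60.9982


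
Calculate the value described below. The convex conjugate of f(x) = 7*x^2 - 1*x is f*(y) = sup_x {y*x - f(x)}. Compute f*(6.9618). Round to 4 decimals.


f*(y) = sup_x {y*x - a*x^2 - b*x} = sup_x {(y-b)*x - a*x^2}
FOC: (y - b) - 2a*x = 0 => x* = (y - b)/(2a)
x* = (6.9618 + 1)/(2*7) = 0.5687
f*(6.9618) = (y-b)^2/(4a) = (6.9618 + 1)^2/(4*7)
= 63.3903/28 = 2.2639


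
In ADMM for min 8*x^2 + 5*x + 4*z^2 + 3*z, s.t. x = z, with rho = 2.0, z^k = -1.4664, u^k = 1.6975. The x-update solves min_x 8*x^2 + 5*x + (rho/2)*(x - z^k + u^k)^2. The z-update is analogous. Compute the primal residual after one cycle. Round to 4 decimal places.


ADMM iteration with rho = 2.0, z^k = -1.4664, u^k = 1.6975
Step 1: x-update.
Minimize 8*x^2 + 5*x + (2.0/2)*(x + 1.4664 + 1.6975)^2
FOC: (2*8 + 2.0)*x = -5 + 2.0*(-1.4664 - 1.6975)
x^{k+1} = -0.6293
Step 2: z-update.
Minimize 4*z^2 + 3*z + (2.0/2)*(-0.6293 - z + 1.6975)^2
FOC: (2*4 + 2.0)*z = -3 + 2.0*(-0.6293 + 1.6975)
z^{k+1} = -0.0864
Step 3: u-update.
u^{k+1} = 1.6975 - 0.6293 + 0.0864 = 1.1545
Step 4: Primal residual = |-0.6293 + 0.0864| = 0.543


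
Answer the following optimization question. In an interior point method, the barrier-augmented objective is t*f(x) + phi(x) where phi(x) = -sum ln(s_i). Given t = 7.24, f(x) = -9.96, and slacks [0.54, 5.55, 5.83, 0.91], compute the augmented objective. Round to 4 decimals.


Step 1: Compute log-barrier.
ln values: [-0.6162, 1.7138, 1.763, -0.0943]
phi = -(-0.6162 + 1.7138 + 1.763 - 0.0943) = -2.7663
Step 2: Compute augmented objective.
t*f(x) = 7.24*-9.96 = -72.1104
Total = -72.1104 - 2.7663 = -74.8767


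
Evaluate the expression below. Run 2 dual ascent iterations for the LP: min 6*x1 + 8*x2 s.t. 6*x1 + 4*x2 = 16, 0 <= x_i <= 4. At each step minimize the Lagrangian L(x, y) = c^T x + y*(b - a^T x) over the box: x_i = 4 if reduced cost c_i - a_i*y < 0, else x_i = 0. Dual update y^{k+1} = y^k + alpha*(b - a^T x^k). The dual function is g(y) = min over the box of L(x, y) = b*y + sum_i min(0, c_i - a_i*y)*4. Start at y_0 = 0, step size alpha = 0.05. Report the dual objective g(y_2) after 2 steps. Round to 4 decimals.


Dual ascent for LP: min 6*x1 + 8*x2, 6*x1 + 4*x2 = 16, 0 <= x_i <= 4
Step 1: y^k = 0.0, reduced costs: (6.0, 8.0)
  x^k = (0.0, 0.0), subgradient = b - a^T x = 16.0
  y^{k+1} = 0.0 + 0.05*16.0 = 0.8
Step 2: y^k = 0.8, reduced costs: (1.2, 4.8)
  x^k = (0.0, 0.0), subgradient = b - a^T x = 16.0
  y^{k+1} = 0.8 + 0.05*16.0 = 1.6
Dual objective at y_2 = 1.6: reduced costs (-3.6, 1.6), box minimizer x = (4.0, 0.0)
g(y_2) = b*y + (c1 - a1*y)*x1 + (c2 - a2*y)*x2 = 16*1.6 + (-3.6)*4.0 + 1.6*0.0 = 25.6 - 14.4 + 0.0 = 11.2


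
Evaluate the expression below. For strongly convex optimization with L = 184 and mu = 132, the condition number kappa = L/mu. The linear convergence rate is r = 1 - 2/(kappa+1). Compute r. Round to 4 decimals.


Step 1: Compute the condition number.
kappa = L/mu = 184/132 = 1.3939
Step 2: Compute the convergence rate.
r = 1 - 2/(kappa + 1) = 1 - 2*mu/(L + mu) = (L - mu)/(L + mu) = 52/316 = 0.1646


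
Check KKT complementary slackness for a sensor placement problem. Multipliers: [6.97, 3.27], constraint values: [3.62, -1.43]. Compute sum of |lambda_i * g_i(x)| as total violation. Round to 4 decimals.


KKT complementary slackness check:
lambda_1 * g_1 = 6.97 * 3.62 = 25.2314
lambda_2 * g_2 = 3.27 * -1.43 = -4.6761
Total violation = 25.2314 + 4.6761 = 29.9075


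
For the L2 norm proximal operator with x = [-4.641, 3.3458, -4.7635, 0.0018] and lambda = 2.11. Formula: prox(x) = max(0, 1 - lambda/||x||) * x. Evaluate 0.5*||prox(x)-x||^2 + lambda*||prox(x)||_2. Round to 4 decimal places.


Step 1: Compute ||x||.
||x|| = 7.4447
Step 2: Compute scaling factor.
scale = max(0, 1 - 2.11/7.4447) = 0.7166
Step 3: prox(x) = [-3.3256, 2.3975, -3.4134, 0.0013]
||prox(x)|| = 5.3347
Step 4: Proximal objective.
0.5*||prox-x||^2 = 2.2261
lambda*||prox|| = 11.2562
Total = 13.4824


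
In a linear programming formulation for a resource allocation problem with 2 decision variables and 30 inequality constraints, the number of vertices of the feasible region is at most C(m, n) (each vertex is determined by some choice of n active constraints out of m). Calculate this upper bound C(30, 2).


Each vertex corresponds to some choice of n active constraints out of m, so the number of vertices is at most C(m, n) = m! / (n!(m-n)!).
m = 30, n = 2
Numerator: 30 * 29
Denominator: 2! = 2
C(30, 2) = 435


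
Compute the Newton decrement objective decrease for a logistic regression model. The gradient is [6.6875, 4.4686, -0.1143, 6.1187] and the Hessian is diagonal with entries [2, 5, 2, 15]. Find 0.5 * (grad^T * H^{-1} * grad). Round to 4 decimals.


Step 1: H is diagonal, so H^(-1) * g = [3.3438, 0.8937, -0.0572, 0.4079].
Step 2: g^T H^(-1) g = sum_i g_i^2 / H_ii
  = (6.6875)^2/2 + (4.4686)^2/5 + (-0.1143)^2/2 + (6.1187)^2/15
  = 22.3613 + 3.9937 + 0.0065 + 2.4959 = 28.8574
Step 3: Objective decrease = 0.5 * g^T H^(-1) g = 14.4287


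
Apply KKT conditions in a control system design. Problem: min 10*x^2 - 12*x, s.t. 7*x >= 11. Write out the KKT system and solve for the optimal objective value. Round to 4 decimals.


Step 1: Try lambda = 0 (constraint inactive).
x_unc = 12/(2*10) = 0.6
Check: 7*0.6 = 4.2 < 11 -- violated!
Step 2: Constraint must be active: 7*x = 11
x* = 11/7 = 1.5714 (rounded; the exact value 11/7 is used below)
lambda = (2*10*(11/7) - 12)/7 = 2.7755
Step 3: Compute optimal value.
f(x*) = 10*(11/7)^2 - 12*(11/7) = 5.8367


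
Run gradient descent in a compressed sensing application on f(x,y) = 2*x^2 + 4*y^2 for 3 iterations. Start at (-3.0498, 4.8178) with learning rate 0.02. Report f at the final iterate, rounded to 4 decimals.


Gradient descent on f(x,y) = 2*x^2 + 4*y^2.
Starting point: (-3.0498, 4.8178), alpha = 0.02
Step 1: grad_x = 2*2*-3.0498 = -12.1992, grad_y = 2*4*4.8178 = 38.5424
  x_1 = -3.0498 - 0.02*-12.1992 = -2.8058
  y_1 = 4.8178 - 0.02*38.5424 = 4.047
Step 2: grad_x = 2*2*-2.8058 = -11.2233, grad_y = 2*4*4.047 = 32.3756
  x_2 = -2.8058 - 0.02*-11.2233 = -2.5814
  y_2 = 4.047 - 0.02*32.3756 = 3.3994
Step 3: grad_x = 2*2*-2.5814 = -10.3254, grad_y = 2*4*3.3994 = 27.1955
  x_3 = -2.5814 - 0.02*-10.3254 = -2.3748
  y_3 = 3.3994 - 0.02*27.1955 = 2.8555
f(-2.3748, 2.8555) = 2*(-2.3748)^2 + 4*2.8555^2 = 43.8959


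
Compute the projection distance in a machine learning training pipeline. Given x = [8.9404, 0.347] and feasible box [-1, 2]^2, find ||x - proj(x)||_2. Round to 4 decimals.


Project each component onto [-1, 2].
clip(8.9404) = 2.0, clip(0.347) = 0.347
Projection = [2.0, 0.347]
Squared diffs: [48.1692, 0.0]
Distance = sqrt(48.1692) = 6.9404


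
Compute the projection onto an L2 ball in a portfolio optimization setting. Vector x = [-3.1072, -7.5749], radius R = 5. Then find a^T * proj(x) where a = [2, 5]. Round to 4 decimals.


Step 1: Compute ||x|| (intermediates to 6 decimals).
||x|| = sqrt((-3.1072)^2 + (-7.5749)^2) = 8.187417
Step 2: Project.
Since ||x|| > R, scale = R/||x|| = 5/8.187417 = 0.610693, proj(x) = scale * x
proj(x) = [-1.897545, -4.625938]
Step 3: Dot product.
a^T * proj(x) = 2*(-1.897545) + 5*(-4.625938) = -26.9248


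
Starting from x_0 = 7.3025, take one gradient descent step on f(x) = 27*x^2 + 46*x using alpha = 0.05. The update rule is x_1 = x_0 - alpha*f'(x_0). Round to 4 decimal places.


We compute the gradient at x_0 and apply the update.
f'(x) = 54*x + 46
f'(7.3025) = 54*7.3025 + 46 = 440.335
x_1 = 7.3025 - 0.05*440.335 = -14.7143


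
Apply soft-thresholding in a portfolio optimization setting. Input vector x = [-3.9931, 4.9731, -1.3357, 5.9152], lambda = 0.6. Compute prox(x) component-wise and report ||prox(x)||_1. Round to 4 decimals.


Soft-thresholding with lambda = 0.6:
prox(-3.9931) = sign(-3.9931)*max(|-3.9931| - 0.6, 0) = -3.3931
prox(4.9731) = sign(4.9731)*max(|4.9731| - 0.6, 0) = 4.3731
prox(-1.3357) = sign(-1.3357)*max(|-1.3357| - 0.6, 0) = -0.7357
prox(5.9152) = sign(5.9152)*max(|5.9152| - 0.6, 0) = 5.3152
prox(x) = [-3.3931, 4.3731, -0.7357, 5.3152]
||prox(x)||_1 = 3.3931 + 4.3731 + 0.7357 + 5.3152 = 13.8171


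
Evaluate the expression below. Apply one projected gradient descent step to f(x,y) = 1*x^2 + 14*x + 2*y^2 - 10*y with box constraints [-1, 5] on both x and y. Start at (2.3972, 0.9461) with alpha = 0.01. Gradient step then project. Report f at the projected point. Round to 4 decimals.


Step 1: Compute gradient at (2.3972, 0.9461).
grad_x = 2*1*2.3972 + 14 = 18.7944
grad_y = 2*2*0.9461 - 10 = -6.2156
Step 2: Gradient step.
x_raw = 2.3972 - 0.01*18.7944 = 2.2093
y_raw = 0.9461 - 0.01*-6.2156 = 1.0083
Step 3: Project onto [-1, 5].
x_proj = clip(2.2093) = 2.2093
y_proj = clip(1.0083) = 1.0083
Step 4: Evaluate f.
f(2.2093, 1.0083) = 27.761


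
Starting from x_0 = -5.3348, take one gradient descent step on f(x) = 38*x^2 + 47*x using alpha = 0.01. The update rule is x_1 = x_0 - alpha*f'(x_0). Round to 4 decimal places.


We compute the gradient at x_0 and apply the update.
f'(x) = 76*x + 47
f'(-5.3348) = 76*-5.3348 + 47 = -358.4448
x_1 = -5.3348 - 0.01*-358.4448 = -1.7504


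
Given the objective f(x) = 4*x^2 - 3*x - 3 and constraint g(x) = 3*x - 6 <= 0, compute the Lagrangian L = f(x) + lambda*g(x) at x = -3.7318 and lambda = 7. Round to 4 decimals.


Step 1: Evaluate f(x).
f(-3.7318) = 4*(-3.7318)^2 - 3*(-3.7318) - 3 = 63.9007
Step 2: Evaluate g(x).
g(-3.7318) = 3*-3.7318 - 6 = -17.1954
Step 3: Compute Lagrangian.
L = 63.9007 + 7*-17.1954 = -56.4671


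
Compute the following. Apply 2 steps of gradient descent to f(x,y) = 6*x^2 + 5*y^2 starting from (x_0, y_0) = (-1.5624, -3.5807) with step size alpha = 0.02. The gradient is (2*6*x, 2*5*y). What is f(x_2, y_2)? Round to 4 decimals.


Gradient descent on f(x,y) = 6*x^2 + 5*y^2.
Starting point: (-1.5624, -3.5807), alpha = 0.02
Step 1: grad_x = 2*6*-1.5624 = -18.7488, grad_y = 2*5*-3.5807 = -35.807
  x_1 = -1.5624 - 0.02*-18.7488 = -1.1874
  y_1 = -3.5807 - 0.02*-35.807 = -2.8646
Step 2: grad_x = 2*6*-1.1874 = -14.2491, grad_y = 2*5*-2.8646 = -28.6456
  x_2 = -1.1874 - 0.02*-14.2491 = -0.9024
  y_2 = -2.8646 - 0.02*-28.6456 = -2.2916
f(-0.9024, -2.2916) = 6*(-0.9024)^2 + 5*(-2.2916)^2 = 31.1447


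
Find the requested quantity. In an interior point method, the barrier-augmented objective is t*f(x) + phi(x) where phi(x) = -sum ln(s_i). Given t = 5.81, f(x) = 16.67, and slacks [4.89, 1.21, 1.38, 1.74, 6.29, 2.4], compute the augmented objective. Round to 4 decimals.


Step 1: Compute log-barrier.
ln values: [1.5872, 0.1906, 0.3221, 0.5539, 1.839, 0.8755]
phi = -(1.5872 + 0.1906 + 0.3221 + 0.5539 + 1.839 + 0.8755) = -5.3682
Step 2: Compute augmented objective.
t*f(x) = 5.81*16.67 = 96.8527
Total = 96.8527 - 5.3682 = 91.4845


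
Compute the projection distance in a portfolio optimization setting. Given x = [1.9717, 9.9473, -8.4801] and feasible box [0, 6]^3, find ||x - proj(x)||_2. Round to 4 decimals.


Project each component onto [0, 6].
clip(1.9717) = 1.9717, clip(9.9473) = 6.0, clip(-8.4801) = 0.0
Projection = [1.9717, 6.0, 0.0]
Squared diffs: [0.0, 15.5812, 71.9121]
Distance = sqrt(87.4933) = 9.3538


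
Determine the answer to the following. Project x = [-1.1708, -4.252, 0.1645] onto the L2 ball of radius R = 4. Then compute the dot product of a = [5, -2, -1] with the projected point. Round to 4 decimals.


Step 1: Compute ||x|| (intermediates to 6 decimals).
||x|| = sqrt((-1.1708)^2 + (-4.252)^2 + 0.1645^2) = 4.413314
Step 2: Project.
Since ||x|| > R, scale = R/||x|| = 4/4.413314 = 0.906348, proj(x) = scale * x
proj(x) = [-1.061152, -3.853792, 0.149094]
Step 3: Dot product.
a^T * proj(x) = 5*(-1.061152) - 2*(-3.853792) - 1*0.149094 = 2.2527


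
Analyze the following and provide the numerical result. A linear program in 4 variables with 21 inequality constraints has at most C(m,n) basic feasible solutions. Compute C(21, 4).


Each vertex corresponds to some choice of n active constraints out of m, so the number of vertices is at most C(m, n) = m! / (n!(m-n)!).
m = 21, n = 4
Numerator: 21 * 20 * 19 * 18
Denominator: 4! = 24
C(21, 4) = 5985


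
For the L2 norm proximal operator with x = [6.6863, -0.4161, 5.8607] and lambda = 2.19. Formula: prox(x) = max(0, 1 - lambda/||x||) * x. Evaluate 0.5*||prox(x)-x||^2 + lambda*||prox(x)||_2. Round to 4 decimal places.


Step 1: Compute ||x||.
||x|| = 8.901
Step 2: Compute scaling factor.
scale = max(0, 1 - 2.19/8.901) = 0.754
Step 3: prox(x) = [5.0412, -0.3137, 4.4187]
||prox(x)|| = 6.711
Step 4: Proximal objective.
0.5*||prox-x||^2 = 2.3981
lambda*||prox|| = 14.6971
Total = 17.0951


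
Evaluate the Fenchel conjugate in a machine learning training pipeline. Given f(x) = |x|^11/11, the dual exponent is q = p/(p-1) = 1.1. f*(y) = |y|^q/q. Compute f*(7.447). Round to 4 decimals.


The conjugate exponent q satisfies 1/p + 1/q = 1.
p = 11, so q = 11/(11 - 1) = 1.1
|y|^q = 7.447^1.1 = 9.1029
f*(7.447) = 9.1029 / 1.1 = 8.2754


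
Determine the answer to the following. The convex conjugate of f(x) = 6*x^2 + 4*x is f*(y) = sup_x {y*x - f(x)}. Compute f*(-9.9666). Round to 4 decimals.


f*(y) = sup_x {y*x - a*x^2 - b*x} = sup_x {(y-b)*x - a*x^2}
FOC: (y - b) - 2a*x = 0 => x* = (y - b)/(2a)
x* = (-9.9666 - 4)/(2*6) = -1.1639
f*(-9.9666) = (y-b)^2/(4a) = (-9.9666 - 4)^2/(4*6)
= 195.0659/24 = 8.1277


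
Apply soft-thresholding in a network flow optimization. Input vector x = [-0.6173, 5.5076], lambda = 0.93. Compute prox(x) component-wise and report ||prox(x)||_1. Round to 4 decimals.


Soft-thresholding with lambda = 0.93:
prox(-0.6173) = sign(-0.6173)*max(|-0.6173| - 0.93, 0) = 0.0
prox(5.5076) = sign(5.5076)*max(|5.5076| - 0.93, 0) = 4.5776
prox(x) = [0.0, 4.5776]
||prox(x)||_1 = 0.0 + 4.5776 = 4.5776


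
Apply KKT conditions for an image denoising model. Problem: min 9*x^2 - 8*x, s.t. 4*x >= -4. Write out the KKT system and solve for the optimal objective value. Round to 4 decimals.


Step 1: Try lambda = 0 (constraint inactive).
Stationarity: 2*9*x - 8 = 0
x* = 8/(2*9) = 4/9 = 0.4444 (rounded; the exact value 4/9 is used below)
Check constraint: 4*0.4444 = 1.7776 >= -4 -- satisfied.
Step 2: Compute optimal value.
f(x*) = 9*(4/9)^2 - 8*(4/9) = -1.7778


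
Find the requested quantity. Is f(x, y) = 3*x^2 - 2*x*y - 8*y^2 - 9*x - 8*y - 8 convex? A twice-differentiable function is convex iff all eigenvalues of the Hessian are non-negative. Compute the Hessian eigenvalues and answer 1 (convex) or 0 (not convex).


The Hessian of f(x,y) = 3*x^2 - 2*x*y - 8*y^2 - 9*x - 8*y - 8 is:
H = [[6, -2], [-2, -16]]
Trace = 6 - 16 = -10
Determinant = 6*-16 - (-2)^2 = -100
Discriminant = (-10)^2 - 4*-100 = 500.0
Eigenvalues: lambda_1 = -16.1803, lambda_2 = 6.1803
The function is not convex.

0


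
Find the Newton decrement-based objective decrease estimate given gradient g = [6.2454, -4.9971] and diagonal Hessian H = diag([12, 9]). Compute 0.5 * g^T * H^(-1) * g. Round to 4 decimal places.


Step 1: H is diagonal, so H^(-1) * g = [0.5205, -0.5552].
Step 2: g^T H^(-1) g = sum_i g_i^2 / H_ii
  = (6.2454)^2/12 + (-4.9971)^2/9
  = 3.2504 + 2.7746 = 6.025
Step 3: Objective decrease = 0.5 * g^T H^(-1) g = 3.0125


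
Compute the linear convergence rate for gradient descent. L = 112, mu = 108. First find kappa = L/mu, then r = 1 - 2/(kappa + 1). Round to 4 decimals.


Step 1: Compute the condition number.
kappa = L/mu = 112/108 = 1.037
Step 2: Compute the convergence rate.
r = 1 - 2/(kappa + 1) = 1 - 2*mu/(L + mu) = (L - mu)/(L + mu) = 4/220 = 0.0182


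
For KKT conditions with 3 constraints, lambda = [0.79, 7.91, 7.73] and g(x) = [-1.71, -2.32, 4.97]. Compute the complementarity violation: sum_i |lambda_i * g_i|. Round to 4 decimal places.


KKT complementary slackness check:
lambda_1 * g_1 = 0.79 * -1.71 = -1.3509
lambda_2 * g_2 = 7.91 * -2.32 = -18.3512
lambda_3 * g_3 = 7.73 * 4.97 = 38.4181
Total violation = 1.3509 + 18.3512 + 38.4181 = 58.1202
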